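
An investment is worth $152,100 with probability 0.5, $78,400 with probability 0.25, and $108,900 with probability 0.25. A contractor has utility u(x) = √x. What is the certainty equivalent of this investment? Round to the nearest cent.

$120,756.25

E[u] = 0.5·√152100 + 0.25·√78400 + 0.25·√108900 = 0.5·390 + 0.25·280 + 0.25·330 = 347.5
CE = (347.5)² = 120756.25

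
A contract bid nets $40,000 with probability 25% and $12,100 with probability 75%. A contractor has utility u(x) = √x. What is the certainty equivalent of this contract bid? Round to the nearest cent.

$17,556.25

E[u] = 0.25·√40000 + 0.75·√12100 = 0.25·200 + 0.75·110 = 132.5
CE = (132.5)² = 17556.25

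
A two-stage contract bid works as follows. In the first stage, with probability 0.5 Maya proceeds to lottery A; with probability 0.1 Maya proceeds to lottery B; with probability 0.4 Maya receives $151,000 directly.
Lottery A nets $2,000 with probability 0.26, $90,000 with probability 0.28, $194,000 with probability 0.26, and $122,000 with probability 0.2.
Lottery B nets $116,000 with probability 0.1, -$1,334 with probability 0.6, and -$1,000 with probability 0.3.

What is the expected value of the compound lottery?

$111,729.96

EV(A) = 0.26 × 2000 + 0.28 × 90000 + 0.26 × 194000 + 0.2 × 122000 = 520 + 25200 + 50440 + 24400 = 100560
EV(B) = 0.1 × 116000 + 0.6 × (-1334) + 0.3 × (-1000) = 11600 − 800.4 − 300 = 10499.6
Branch C: 151000 (certain)
Overall = 0.5 × 100560 + 0.1 × 10499.6 + 0.4 × 151000 = 50280 + 1049.96 + 60400 = 111729.96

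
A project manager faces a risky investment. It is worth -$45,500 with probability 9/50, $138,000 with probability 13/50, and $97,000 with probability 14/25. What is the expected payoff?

EV = 9/50 × (-45500) + 13/50 × 138000 + 14/25 × 97000 = -8190 + 35880 + 54320 = 82010

$82,010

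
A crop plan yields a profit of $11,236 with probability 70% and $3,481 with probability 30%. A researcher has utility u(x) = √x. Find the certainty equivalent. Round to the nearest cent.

E[u] = 0.7·√11236 + 0.3·√3481 = 0.7·106 + 0.3·59 = 91.9
CE = (91.9)² = 8445.61

$8,445.61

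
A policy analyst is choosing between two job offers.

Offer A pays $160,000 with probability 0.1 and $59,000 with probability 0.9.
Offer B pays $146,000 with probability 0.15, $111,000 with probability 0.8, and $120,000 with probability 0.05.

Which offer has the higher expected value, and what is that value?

Offer B ($116,700)

Offer A = 0.1 × 160000 + 0.9 × 59000 = 16000 + 53100 = 69100
Offer B = 0.15 × 146000 + 0.8 × 111000 + 0.05 × 120000 = 21900 + 88800 + 6000 = 116700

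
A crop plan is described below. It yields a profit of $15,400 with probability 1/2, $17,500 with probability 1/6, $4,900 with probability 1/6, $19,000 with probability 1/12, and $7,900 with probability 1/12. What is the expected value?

EV = 1/2 × 15400 + 1/6 × 17500 + 1/6 × 4900 + 1/12 × 19000 + 1/12 × 7900 = 7700 + 2916.6667 + 816.6667 + 1583.3333 + 658.3333 = 13675

$13,675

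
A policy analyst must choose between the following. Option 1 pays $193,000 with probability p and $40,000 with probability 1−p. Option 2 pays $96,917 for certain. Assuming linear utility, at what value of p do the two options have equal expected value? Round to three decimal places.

p = 0.372

p·193000 + (1−p)·40000 = 96917
153000p + 40000 = 96917
p = (96917 − 40000) / 153000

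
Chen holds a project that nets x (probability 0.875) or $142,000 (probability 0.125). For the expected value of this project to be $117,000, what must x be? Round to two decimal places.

0.875·x + 0.125·142000 = 117000
0.875·x = 117000 − 17750 = 99250
x = 99250 / 0.875 = 113428.5714

x = $113,428.57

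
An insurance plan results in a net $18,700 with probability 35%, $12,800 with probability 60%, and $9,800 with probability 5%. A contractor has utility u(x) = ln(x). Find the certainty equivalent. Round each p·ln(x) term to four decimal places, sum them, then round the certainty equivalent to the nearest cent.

$14,421.85

E[u] = 0.35·ln(18700) + 0.6·ln(12800) + 0.05·ln(9800) = 3.4427 + 5.6743 + 0.4595 = 9.5765
CE = e^9.5765 ≈ 14421.85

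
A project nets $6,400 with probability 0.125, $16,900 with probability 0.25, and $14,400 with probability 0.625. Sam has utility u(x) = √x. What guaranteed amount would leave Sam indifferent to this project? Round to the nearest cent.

E[u] = 0.125·√6400 + 0.25·√16900 + 0.625·√14400 = 0.125·80 + 0.25·130 + 0.625·120 = 117.5
CE = (117.5)² = 13806.25

$13,806.25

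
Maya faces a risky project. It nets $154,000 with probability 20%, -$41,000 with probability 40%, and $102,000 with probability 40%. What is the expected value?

EV = 0.2 × 154000 + 0.4 × (-41000) + 0.4 × 102000 = 30800 − 16400 + 40800 = 55200

$55,200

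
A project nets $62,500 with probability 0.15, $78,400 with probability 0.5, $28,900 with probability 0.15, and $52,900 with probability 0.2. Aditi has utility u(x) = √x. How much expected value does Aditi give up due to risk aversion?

$1,489

E[u] = 0.15·√62500 + 0.5·√78400 + 0.15·√28900 + 0.2·√52900 = 0.15·250 + 0.5·280 + 0.15·170 + 0.2·230 = 249
CE = (249)² = 62001
Risk premium = EV − CE = 63490 − 62001 = 1489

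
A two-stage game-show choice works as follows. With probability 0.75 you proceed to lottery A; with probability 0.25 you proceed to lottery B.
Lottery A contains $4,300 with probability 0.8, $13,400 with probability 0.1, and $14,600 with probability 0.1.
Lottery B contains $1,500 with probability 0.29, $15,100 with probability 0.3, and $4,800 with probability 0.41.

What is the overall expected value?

EV(A) = 0.8 × 4300 + 0.1 × 13400 + 0.1 × 14600 = 3440 + 1340 + 1460 = 6240
EV(B) = 0.29 × 1500 + 0.3 × 15100 + 0.41 × 4800 = 435 + 4530 + 1968 = 6933
Overall = 0.75 × 6240 + 0.25 × 6933 = 4680 + 1733.25 = 6413.25

$6,413.25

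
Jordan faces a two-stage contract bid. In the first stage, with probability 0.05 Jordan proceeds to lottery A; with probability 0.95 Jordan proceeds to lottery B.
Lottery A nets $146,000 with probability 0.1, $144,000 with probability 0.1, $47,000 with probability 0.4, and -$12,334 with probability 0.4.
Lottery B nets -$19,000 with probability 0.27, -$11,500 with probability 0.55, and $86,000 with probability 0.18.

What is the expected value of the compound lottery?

$5,967.07

EV(A) = 0.1 × 146000 + 0.1 × 144000 + 0.4 × 47000 + 0.4 × (-12334) = 14600 + 14400 + 18800 − 4933.6 = 42866.4
EV(B) = 0.27 × (-19000) + 0.55 × (-11500) + 0.18 × 86000 = -5130 − 6325 + 15480 = 4025
Overall = 0.05 × 42866.4 + 0.95 × 4025 = 2143.32 + 3823.75 = 5967.07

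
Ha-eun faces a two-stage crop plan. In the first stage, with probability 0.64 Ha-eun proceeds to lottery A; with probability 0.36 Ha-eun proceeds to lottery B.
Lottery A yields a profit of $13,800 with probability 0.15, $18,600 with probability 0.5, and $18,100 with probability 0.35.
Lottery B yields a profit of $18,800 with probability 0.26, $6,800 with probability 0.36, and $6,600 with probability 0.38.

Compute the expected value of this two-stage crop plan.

EV(A) = 0.15 × 13800 + 0.5 × 18600 + 0.35 × 18100 = 2070 + 9300 + 6335 = 17705
EV(B) = 0.26 × 18800 + 0.36 × 6800 + 0.38 × 6600 = 4888 + 2448 + 2508 = 9844
Overall = 0.64 × 17705 + 0.36 × 9844 = 11331.2 + 3543.84 = 14875.04

$14,875.04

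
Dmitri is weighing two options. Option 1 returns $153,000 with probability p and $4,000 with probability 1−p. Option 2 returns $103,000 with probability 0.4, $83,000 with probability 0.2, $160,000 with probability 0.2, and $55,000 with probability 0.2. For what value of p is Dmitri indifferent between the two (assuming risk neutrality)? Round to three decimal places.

p = 0.650

EV(Option 2) = 0.4 × 103000 + 0.2 × 83000 + 0.2 × 160000 + 0.2 × 55000 = 41200 + 16600 + 32000 + 11000 = 100800
p·153000 + (1−p)·4000 = 100800
149000p + 4000 = 100800
p = (100800 − 4000) / 149000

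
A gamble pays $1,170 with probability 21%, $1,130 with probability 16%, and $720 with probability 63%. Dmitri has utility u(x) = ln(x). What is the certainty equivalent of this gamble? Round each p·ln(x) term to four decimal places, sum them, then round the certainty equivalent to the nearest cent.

$856.88

E[u] = 0.21·ln(1170) + 0.16·ln(1130) + 0.63·ln(720) = 1.4836 + 1.1248 + 4.1449 = 6.7533
CE = e^6.7533 ≈ 856.88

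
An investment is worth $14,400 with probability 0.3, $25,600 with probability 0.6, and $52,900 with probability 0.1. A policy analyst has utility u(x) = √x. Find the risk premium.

$945

E[u] = 0.3·√14400 + 0.6·√25600 + 0.1·√52900 = 0.3·120 + 0.6·160 + 0.1·230 = 155
CE = (155)² = 24025
Risk premium = EV − CE = 24970 − 24025 = 945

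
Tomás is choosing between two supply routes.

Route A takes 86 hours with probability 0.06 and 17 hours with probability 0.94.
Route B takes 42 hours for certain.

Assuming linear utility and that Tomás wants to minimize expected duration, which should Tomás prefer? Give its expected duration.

Route A (21.14 hours)

Route A = 0.06 × 86 + 0.94 × 17 = 5.16 + 15.98 = 21.14
Route B: 42 (certain)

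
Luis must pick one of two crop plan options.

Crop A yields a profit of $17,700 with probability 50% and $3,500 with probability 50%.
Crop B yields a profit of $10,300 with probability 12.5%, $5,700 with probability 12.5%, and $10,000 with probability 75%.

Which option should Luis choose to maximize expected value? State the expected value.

Crop A ($10,600)

Crop A = 0.5 × 17700 + 0.5 × 3500 = 8850 + 1750 = 10600
Crop B = 0.125 × 10300 + 0.125 × 5700 + 0.75 × 10000 = 1287.5 + 712.5 + 7500 = 9500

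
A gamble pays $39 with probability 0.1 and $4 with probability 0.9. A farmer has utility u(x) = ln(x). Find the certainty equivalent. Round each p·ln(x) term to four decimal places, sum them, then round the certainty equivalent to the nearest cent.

E[u] = 0.1·ln(39) + 0.9·ln(4) = 0.3664 + 1.2477 = 1.6141
CE = e^1.6141 ≈ 5.02

$5.02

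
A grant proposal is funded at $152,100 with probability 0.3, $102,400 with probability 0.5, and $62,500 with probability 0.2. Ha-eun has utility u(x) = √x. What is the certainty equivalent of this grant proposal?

$106,929

E[u] = 0.3·√152100 + 0.5·√102400 + 0.2·√62500 = 0.3·390 + 0.5·320 + 0.2·250 = 327
CE = (327)² = 106929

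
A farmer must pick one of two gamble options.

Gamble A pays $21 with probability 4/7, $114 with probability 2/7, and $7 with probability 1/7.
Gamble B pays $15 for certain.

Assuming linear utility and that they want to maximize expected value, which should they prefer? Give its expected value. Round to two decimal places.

Gamble A ($45.57)

Gamble A = 4/7 × 21 + 2/7 × 114 + 1/7 × 7 = 12 + 32.5714 + 1 = 45.5714
Gamble B: 15 (certain)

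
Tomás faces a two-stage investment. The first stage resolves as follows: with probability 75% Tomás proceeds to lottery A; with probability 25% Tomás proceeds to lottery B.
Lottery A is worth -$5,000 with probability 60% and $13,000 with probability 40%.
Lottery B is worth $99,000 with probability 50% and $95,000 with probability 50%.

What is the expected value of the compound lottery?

EV(A) = 0.6 × (-5000) + 0.4 × 13000 = -3000 + 5200 = 2200
EV(B) = 0.5 × 99000 + 0.5 × 95000 = 49500 + 47500 = 97000
Overall = 0.75 × 2200 + 0.25 × 97000 = 1650 + 24250 = 25900

$25,900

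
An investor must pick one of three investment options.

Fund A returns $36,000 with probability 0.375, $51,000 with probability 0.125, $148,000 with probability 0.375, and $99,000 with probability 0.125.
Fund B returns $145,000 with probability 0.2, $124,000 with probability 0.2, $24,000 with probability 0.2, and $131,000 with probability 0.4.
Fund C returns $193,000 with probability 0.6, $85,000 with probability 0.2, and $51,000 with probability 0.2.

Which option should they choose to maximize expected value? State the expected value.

Fund C ($143,000)

Fund A = 0.375 × 36000 + 0.125 × 51000 + 0.375 × 148000 + 0.125 × 99000 = 13500 + 6375 + 55500 + 12375 = 87750
Fund B = 0.2 × 145000 + 0.2 × 124000 + 0.2 × 24000 + 0.4 × 131000 = 29000 + 24800 + 4800 + 52400 = 111000
Fund C = 0.6 × 193000 + 0.2 × 85000 + 0.2 × 51000 = 115800 + 17000 + 10200 = 143000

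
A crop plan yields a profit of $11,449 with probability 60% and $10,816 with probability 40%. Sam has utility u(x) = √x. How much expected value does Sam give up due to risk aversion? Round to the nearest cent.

E[u] = 0.6·√11449 + 0.4·√10816 = 0.6·107 + 0.4·104 = 105.8
CE = (105.8)² = 11193.64
Risk premium = EV − CE = 11195.8 − 11193.64 = 2.16

$2.16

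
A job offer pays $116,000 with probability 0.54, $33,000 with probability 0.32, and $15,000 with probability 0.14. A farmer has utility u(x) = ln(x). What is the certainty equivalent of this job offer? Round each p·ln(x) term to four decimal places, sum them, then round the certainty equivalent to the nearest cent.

E[u] = 0.54·ln(116000) + 0.32·ln(33000) + 0.14·ln(15000) = 6.2971 + 3.3294 + 1.3462 = 10.9727
CE = e^10.9727 ≈ 58261.69

$58,261.69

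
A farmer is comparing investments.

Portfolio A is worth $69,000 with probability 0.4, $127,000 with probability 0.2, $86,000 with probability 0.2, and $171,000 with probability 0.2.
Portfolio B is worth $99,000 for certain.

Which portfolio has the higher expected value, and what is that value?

Portfolio A ($104,400)

Portfolio A = 0.4 × 69000 + 0.2 × 127000 + 0.2 × 86000 + 0.2 × 171000 = 27600 + 25400 + 17200 + 34200 = 104400
Portfolio B: 99000 (certain)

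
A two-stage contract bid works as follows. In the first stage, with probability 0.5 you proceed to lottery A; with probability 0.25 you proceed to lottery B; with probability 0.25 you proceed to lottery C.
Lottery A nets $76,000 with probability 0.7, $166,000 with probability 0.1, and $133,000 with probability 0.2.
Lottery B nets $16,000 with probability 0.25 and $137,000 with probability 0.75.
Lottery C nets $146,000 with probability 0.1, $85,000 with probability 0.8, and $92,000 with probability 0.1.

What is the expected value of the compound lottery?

EV(A) = 0.7 × 76000 + 0.1 × 166000 + 0.2 × 133000 = 53200 + 16600 + 26600 = 96400
EV(B) = 0.25 × 16000 + 0.75 × 137000 = 4000 + 102750 = 106750
EV(C) = 0.1 × 146000 + 0.8 × 85000 + 0.1 × 92000 = 14600 + 68000 + 9200 = 91800
Overall = 0.5 × 96400 + 0.25 × 106750 + 0.25 × 91800 = 48200 + 26687.5 + 22950 = 97837.5

$97,837.50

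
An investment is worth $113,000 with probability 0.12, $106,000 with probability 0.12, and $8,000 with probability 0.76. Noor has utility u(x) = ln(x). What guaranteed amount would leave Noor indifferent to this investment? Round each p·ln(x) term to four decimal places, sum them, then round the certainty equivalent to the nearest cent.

$14,987.92

E[u] = 0.12·ln(113000) + 0.12·ln(106000) + 0.76·ln(8000) = 1.3962 + 1.3885 + 6.8303 = 9.6150
CE = e^9.6150 ≈ 14987.92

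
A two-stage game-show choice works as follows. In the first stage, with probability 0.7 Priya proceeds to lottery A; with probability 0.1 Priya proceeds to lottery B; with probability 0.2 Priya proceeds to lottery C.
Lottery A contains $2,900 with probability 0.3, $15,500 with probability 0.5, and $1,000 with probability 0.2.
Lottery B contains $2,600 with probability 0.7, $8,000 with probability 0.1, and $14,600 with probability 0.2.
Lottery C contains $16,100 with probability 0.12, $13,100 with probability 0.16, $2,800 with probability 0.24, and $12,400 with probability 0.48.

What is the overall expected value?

$8,858.40

EV(A) = 0.3 × 2900 + 0.5 × 15500 + 0.2 × 1000 = 870 + 7750 + 200 = 8820
EV(B) = 0.7 × 2600 + 0.1 × 8000 + 0.2 × 14600 = 1820 + 800 + 2920 = 5540
EV(C) = 0.12 × 16100 + 0.16 × 13100 + 0.24 × 2800 + 0.48 × 12400 = 1932 + 2096 + 672 + 5952 = 10652
Overall = 0.7 × 8820 + 0.1 × 5540 + 0.2 × 10652 = 6174 + 554 + 2130.4 = 8858.4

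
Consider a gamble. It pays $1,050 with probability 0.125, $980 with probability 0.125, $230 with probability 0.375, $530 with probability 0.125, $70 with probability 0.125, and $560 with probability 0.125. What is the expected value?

$485

EV = 0.125 × 1050 + 0.125 × 980 + 0.375 × 230 + 0.125 × 530 + 0.125 × 70 + 0.125 × 560 = 131.25 + 122.5 + 86.25 + 66.25 + 8.75 + 70 = 485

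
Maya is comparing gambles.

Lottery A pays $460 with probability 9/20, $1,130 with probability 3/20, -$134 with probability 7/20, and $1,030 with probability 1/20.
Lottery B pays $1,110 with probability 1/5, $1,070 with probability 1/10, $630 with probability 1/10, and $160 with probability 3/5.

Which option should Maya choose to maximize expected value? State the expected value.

Lottery B ($488)

Lottery A = 9/20 × 460 + 3/20 × 1130 + 7/20 × (-134) + 1/20 × 1030 = 207 + 169.5 − 46.9 + 51.5 = 381.1
Lottery B = 1/5 × 1110 + 1/10 × 1070 + 1/10 × 630 + 3/5 × 160 = 222 + 107 + 63 + 96 = 488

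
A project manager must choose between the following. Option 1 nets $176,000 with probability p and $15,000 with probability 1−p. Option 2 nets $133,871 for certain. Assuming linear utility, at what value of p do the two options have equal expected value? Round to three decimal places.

p = 0.738

p·176000 + (1−p)·15000 = 133871
161000p + 15000 = 133871
p = (133871 − 15000) / 161000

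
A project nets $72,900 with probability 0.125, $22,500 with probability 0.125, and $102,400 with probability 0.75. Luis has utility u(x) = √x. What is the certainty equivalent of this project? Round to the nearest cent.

E[u] = 0.125·√72900 + 0.125·√22500 + 0.75·√102400 = 0.125·270 + 0.125·150 + 0.75·320 = 292.5
CE = (292.5)² = 85556.25

$85,556.25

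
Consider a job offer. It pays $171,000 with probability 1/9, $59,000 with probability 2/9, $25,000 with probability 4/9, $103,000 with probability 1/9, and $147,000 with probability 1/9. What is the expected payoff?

EV = 1/9 × 171000 + 2/9 × 59000 + 4/9 × 25000 + 1/9 × 103000 + 1/9 × 147000 = 19000 + 13111.1111 + 11111.1111 + 11444.4444 + 16333.3333 = 71000

$71,000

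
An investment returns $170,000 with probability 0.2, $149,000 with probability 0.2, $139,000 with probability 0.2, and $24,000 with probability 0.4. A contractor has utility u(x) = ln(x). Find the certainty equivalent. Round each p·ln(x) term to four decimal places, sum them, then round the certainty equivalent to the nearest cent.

E[u] = 0.2·ln(170000) + 0.2·ln(149000) + 0.2·ln(139000) + 0.4·ln(24000) = 2.4087 + 2.3823 + 2.3684 + 4.0343 = 11.1937
CE = e^11.1937 ≈ 72671.17

$72,671.17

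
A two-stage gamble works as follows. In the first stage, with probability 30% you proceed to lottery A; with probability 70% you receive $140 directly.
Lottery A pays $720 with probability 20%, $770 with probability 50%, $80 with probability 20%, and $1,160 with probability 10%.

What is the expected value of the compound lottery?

$296.30

EV(A) = 0.2 × 720 + 0.5 × 770 + 0.2 × 80 + 0.1 × 1160 = 144 + 385 + 16 + 116 = 661
Branch B: 140 (certain)
Overall = 0.3 × 661 + 0.7 × 140 = 198.3 + 98 = 296.3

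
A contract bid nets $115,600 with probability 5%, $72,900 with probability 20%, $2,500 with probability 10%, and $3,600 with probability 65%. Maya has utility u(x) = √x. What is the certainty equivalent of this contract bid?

$13,225

E[u] = 0.05·√115600 + 0.2·√72900 + 0.1·√2500 + 0.65·√3600 = 0.05·340 + 0.2·270 + 0.1·50 + 0.65·60 = 115
CE = (115)² = 13225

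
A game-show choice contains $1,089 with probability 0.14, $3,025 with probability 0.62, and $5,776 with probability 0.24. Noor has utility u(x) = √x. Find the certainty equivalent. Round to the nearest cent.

E[u] = 0.14·√1089 + 0.62·√3025 + 0.24·√5776 = 0.14·33 + 0.62·55 + 0.24·76 = 56.96
CE = (56.96)² = 3244.4416

$3,244.44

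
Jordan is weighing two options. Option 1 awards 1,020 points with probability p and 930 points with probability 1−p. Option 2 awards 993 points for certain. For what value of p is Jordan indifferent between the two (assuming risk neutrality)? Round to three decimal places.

p = 0.700

p·1020 + (1−p)·930 = 993
90p + 930 = 993
p = (993 − 930) / 90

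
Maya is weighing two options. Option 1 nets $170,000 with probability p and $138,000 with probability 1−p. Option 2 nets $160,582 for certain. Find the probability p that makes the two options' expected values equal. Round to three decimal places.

p·170000 + (1−p)·138000 = 160582
32000p + 138000 = 160582
p = (160582 − 138000) / 32000

p = 0.706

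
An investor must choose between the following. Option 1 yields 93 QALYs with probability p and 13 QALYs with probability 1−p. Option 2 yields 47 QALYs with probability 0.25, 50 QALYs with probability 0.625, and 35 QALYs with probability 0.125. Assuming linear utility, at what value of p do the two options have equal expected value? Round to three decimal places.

p = 0.430

EV(Option 2) = 0.25 × 47 + 0.625 × 50 + 0.125 × 35 = 11.75 + 31.25 + 4.375 = 47.375
p·93 + (1−p)·13 = 47.375
80p + 13 = 47.375
p = (47.375 − 13) / 80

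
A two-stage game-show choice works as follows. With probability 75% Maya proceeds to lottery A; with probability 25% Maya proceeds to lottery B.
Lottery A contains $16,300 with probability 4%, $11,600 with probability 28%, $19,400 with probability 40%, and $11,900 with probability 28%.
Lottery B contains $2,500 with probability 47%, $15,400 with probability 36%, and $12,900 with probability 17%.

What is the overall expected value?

$13,472

EV(A) = 0.04 × 16300 + 0.28 × 11600 + 0.4 × 19400 + 0.28 × 11900 = 652 + 3248 + 7760 + 3332 = 14992
EV(B) = 0.47 × 2500 + 0.36 × 15400 + 0.17 × 12900 = 1175 + 5544 + 2193 = 8912
Overall = 0.75 × 14992 + 0.25 × 8912 = 11244 + 2228 = 13472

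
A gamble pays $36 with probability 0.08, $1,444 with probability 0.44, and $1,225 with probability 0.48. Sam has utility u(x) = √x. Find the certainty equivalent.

E[u] = 0.08·√36 + 0.44·√1444 + 0.48·√1225 = 0.08·6 + 0.44·38 + 0.48·35 = 34
CE = (34)² = 1156

$1,156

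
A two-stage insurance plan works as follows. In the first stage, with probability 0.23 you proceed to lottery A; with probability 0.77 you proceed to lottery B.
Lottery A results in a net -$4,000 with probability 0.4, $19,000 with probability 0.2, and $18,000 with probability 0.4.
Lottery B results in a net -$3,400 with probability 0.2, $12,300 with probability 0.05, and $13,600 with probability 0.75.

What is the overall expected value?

$9,965.95

EV(A) = 0.4 × (-4000) + 0.2 × 19000 + 0.4 × 18000 = -1600 + 3800 + 7200 = 9400
EV(B) = 0.2 × (-3400) + 0.05 × 12300 + 0.75 × 13600 = -680 + 615 + 10200 = 10135
Overall = 0.23 × 9400 + 0.77 × 10135 = 2162 + 7803.95 = 9965.95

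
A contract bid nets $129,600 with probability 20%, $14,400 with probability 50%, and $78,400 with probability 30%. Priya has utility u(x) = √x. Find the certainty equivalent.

E[u] = 0.2·√129600 + 0.5·√14400 + 0.3·√78400 = 0.2·360 + 0.5·120 + 0.3·280 = 216
CE = (216)² = 46656

$46,656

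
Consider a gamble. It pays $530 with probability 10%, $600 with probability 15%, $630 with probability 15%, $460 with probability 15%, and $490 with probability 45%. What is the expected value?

$527

EV = 0.1 × 530 + 0.15 × 600 + 0.15 × 630 + 0.15 × 460 + 0.45 × 490 = 53 + 90 + 94.5 + 69 + 220.5 = 527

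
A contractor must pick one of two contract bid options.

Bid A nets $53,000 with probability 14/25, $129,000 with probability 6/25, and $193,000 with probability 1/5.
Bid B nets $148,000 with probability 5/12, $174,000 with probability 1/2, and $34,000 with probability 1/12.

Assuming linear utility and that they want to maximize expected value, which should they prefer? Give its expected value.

Bid A = 14/25 × 53000 + 6/25 × 129000 + 1/5 × 193000 = 29680 + 30960 + 38600 = 99240
Bid B = 5/12 × 148000 + 1/2 × 174000 + 1/12 × 34000 = 61666.6667 + 87000 + 2833.3333 = 151500

Bid B ($151,500)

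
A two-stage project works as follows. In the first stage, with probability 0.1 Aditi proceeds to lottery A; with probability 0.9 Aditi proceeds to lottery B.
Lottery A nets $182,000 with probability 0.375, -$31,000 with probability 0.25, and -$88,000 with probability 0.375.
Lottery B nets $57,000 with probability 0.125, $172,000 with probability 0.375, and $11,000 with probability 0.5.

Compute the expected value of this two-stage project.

EV(A) = 0.375 × 182000 + 0.25 × (-31000) + 0.375 × (-88000) = 68250 − 7750 − 33000 = 27500
EV(B) = 0.125 × 57000 + 0.375 × 172000 + 0.5 × 11000 = 7125 + 64500 + 5500 = 77125
Overall = 0.1 × 27500 + 0.9 × 77125 = 2750 + 69412.5 = 72162.5

$72,162.50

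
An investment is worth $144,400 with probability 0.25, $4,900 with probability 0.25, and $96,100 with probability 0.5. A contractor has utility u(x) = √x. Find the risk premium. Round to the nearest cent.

$13,818.75

E[u] = 0.25·√144400 + 0.25·√4900 + 0.5·√96100 = 0.25·380 + 0.25·70 + 0.5·310 = 267.5
CE = (267.5)² = 71556.25
Risk premium = EV − CE = 85375 − 71556.25 = 13818.75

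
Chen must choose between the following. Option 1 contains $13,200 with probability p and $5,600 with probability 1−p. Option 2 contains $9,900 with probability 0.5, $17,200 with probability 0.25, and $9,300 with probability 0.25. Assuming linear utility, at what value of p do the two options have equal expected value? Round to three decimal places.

p = 0.786

EV(Option 2) = 0.5 × 9900 + 0.25 × 17200 + 0.25 × 9300 = 4950 + 4300 + 2325 = 11575
p·13200 + (1−p)·5600 = 11575
7600p + 5600 = 11575
p = (11575 − 5600) / 7600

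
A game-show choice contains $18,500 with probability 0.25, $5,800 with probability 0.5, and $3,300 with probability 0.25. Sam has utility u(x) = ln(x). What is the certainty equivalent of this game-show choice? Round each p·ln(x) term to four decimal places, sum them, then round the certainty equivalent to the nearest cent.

E[u] = 0.25·ln(18500) + 0.5·ln(5800) + 0.25·ln(3300) = 2.4564 + 4.3328 + 2.0254 = 8.8146
CE = e^8.8146 ≈ 6731.81

$6,731.81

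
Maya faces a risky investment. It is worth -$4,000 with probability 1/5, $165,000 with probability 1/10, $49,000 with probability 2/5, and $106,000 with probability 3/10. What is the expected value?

EV = 1/5 × (-4000) + 1/10 × 165000 + 2/5 × 49000 + 3/10 × 106000 = -800 + 16500 + 19600 + 31800 = 67100

$67,100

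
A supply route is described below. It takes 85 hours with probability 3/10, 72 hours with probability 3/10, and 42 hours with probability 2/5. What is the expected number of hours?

EV = 3/10 × 85 + 3/10 × 72 + 2/5 × 42 = 25.5 + 21.6 + 16.8 = 63.9

63.9 hours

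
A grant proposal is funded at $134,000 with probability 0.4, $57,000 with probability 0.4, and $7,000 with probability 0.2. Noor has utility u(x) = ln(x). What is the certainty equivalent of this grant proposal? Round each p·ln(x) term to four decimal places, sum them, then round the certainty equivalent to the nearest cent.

$52,743.72

E[u] = 0.4·ln(134000) + 0.4·ln(57000) + 0.2·ln(7000) = 4.7222 + 4.3803 + 1.7707 = 10.8732
CE = e^10.8732 ≈ 52743.72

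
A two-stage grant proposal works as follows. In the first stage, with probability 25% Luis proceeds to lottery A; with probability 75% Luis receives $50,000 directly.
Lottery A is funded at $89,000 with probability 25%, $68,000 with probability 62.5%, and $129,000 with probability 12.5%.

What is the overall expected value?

$57,718.75

EV(A) = 0.25 × 89000 + 0.625 × 68000 + 0.125 × 129000 = 22250 + 42500 + 16125 = 80875
Branch B: 50000 (certain)
Overall = 0.25 × 80875 + 0.75 × 50000 = 20218.75 + 37500 = 57718.75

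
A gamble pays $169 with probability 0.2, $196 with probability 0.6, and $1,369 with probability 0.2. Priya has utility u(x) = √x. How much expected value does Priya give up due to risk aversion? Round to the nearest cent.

E[u] = 0.2·√169 + 0.6·√196 + 0.2·√1369 = 0.2·13 + 0.6·14 + 0.2·37 = 18.4
CE = (18.4)² = 338.56
Risk premium = EV − CE = 425.2 − 338.56 = 86.64

$86.64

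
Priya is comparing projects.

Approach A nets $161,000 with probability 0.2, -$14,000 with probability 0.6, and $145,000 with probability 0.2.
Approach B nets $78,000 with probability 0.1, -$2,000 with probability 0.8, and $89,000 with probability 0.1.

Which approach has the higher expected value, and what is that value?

Approach A ($52,800)

Approach A = 0.2 × 161000 + 0.6 × (-14000) + 0.2 × 145000 = 32200 − 8400 + 29000 = 52800
Approach B = 0.1 × 78000 + 0.8 × (-2000) + 0.1 × 89000 = 7800 − 1600 + 8900 = 15100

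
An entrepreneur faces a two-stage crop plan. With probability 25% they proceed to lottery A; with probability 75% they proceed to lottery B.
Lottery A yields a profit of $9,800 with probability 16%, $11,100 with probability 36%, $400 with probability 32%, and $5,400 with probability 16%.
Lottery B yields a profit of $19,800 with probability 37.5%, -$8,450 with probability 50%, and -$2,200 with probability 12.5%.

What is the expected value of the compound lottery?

EV(A) = 0.16 × 9800 + 0.36 × 11100 + 0.32 × 400 + 0.16 × 5400 = 1568 + 3996 + 128 + 864 = 6556
EV(B) = 0.375 × 19800 + 0.5 × (-8450) + 0.125 × (-2200) = 7425 − 4225 − 275 = 2925
Overall = 0.25 × 6556 + 0.75 × 2925 = 1639 + 2193.75 = 3832.75

$3,832.75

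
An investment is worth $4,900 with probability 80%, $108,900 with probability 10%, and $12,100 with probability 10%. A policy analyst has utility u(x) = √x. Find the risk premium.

E[u] = 0.8·√4900 + 0.1·√108900 + 0.1·√12100 = 0.8·70 + 0.1·330 + 0.1·110 = 100
CE = (100)² = 10000
Risk premium = EV − CE = 16020 − 10000 = 6020

$6,020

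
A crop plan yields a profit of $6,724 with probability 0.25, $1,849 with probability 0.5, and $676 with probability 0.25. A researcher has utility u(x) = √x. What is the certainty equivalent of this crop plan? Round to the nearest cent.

$2,352.25

E[u] = 0.25·√6724 + 0.5·√1849 + 0.25·√676 = 0.25·82 + 0.5·43 + 0.25·26 = 48.5
CE = (48.5)² = 2352.25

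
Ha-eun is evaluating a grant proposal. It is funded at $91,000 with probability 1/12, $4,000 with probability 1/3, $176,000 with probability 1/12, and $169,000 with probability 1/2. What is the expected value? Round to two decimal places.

$108,083.33

EV = 1/12 × 91000 + 1/3 × 4000 + 1/12 × 176000 + 1/2 × 169000 = 7583.3333 + 1333.3333 + 14666.6667 + 84500 = 108083.3333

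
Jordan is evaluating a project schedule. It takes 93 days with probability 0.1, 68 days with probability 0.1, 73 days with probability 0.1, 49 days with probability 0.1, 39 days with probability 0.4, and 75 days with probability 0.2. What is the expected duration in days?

EV = 0.1 × 93 + 0.1 × 68 + 0.1 × 73 + 0.1 × 49 + 0.4 × 39 + 0.2 × 75 = 9.3 + 6.8 + 7.3 + 4.9 + 15.6 + 15 = 58.9

58.9 days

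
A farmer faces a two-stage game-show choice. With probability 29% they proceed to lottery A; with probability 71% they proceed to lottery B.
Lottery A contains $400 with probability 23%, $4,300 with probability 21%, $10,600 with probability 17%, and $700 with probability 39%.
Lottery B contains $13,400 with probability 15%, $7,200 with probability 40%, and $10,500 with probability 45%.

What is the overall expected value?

$7,716.95

EV(A) = 0.23 × 400 + 0.21 × 4300 + 0.17 × 10600 + 0.39 × 700 = 92 + 903 + 1802 + 273 = 3070
EV(B) = 0.15 × 13400 + 0.4 × 7200 + 0.45 × 10500 = 2010 + 2880 + 4725 = 9615
Overall = 0.29 × 3070 + 0.71 × 9615 = 890.3 + 6826.65 = 7716.95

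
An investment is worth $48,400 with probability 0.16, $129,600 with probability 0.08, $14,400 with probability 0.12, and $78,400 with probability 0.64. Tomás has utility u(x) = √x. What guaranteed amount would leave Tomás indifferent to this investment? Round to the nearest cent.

E[u] = 0.16·√48400 + 0.08·√129600 + 0.12·√14400 + 0.64·√78400 = 0.16·220 + 0.08·360 + 0.12·120 + 0.64·280 = 257.6
CE = (257.6)² = 66357.76

$66,357.76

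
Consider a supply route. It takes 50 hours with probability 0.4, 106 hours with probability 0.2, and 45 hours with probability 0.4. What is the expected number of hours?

EV = 0.4 × 50 + 0.2 × 106 + 0.4 × 45 = 20 + 21.2 + 18 = 59.2

59.2 hours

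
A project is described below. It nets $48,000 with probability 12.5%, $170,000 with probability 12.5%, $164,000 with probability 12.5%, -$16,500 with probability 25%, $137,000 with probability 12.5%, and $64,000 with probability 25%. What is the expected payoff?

EV = 0.125 × 48000 + 0.125 × 170000 + 0.125 × 164000 + 0.25 × (-16500) + 0.125 × 137000 + 0.25 × 64000 = 6000 + 21250 + 20500 − 4125 + 17125 + 16000 = 76750

$76,750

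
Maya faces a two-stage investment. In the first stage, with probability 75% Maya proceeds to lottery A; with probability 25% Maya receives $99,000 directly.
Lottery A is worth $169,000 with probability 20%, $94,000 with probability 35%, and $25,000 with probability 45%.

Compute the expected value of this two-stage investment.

$83,212.50

EV(A) = 0.2 × 169000 + 0.35 × 94000 + 0.45 × 25000 = 33800 + 32900 + 11250 = 77950
Branch B: 99000 (certain)
Overall = 0.75 × 77950 + 0.25 × 99000 = 58462.5 + 24750 = 83212.5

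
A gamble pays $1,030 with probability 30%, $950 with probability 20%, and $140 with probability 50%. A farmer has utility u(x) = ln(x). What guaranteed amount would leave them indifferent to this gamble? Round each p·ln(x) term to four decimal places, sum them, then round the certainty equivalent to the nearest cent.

E[u] = 0.3·ln(1030) + 0.2·ln(950) + 0.5·ln(140) = 2.0812 + 1.3713 + 2.4708 = 5.9233
CE = e^5.9233 ≈ 373.64

$373.64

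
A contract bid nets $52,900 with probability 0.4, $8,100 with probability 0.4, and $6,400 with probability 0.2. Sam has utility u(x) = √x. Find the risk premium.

E[u] = 0.4·√52900 + 0.4·√8100 + 0.2·√6400 = 0.4·230 + 0.4·90 + 0.2·80 = 144
CE = (144)² = 20736
Risk premium = EV − CE = 25680 − 20736 = 4944

$4,944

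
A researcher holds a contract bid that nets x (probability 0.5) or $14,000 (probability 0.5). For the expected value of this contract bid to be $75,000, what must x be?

x = $136,000

0.5·x + 0.5·14000 = 75000
0.5·x = 75000 − 7000 = 68000
x = 68000 / 0.5 = 136000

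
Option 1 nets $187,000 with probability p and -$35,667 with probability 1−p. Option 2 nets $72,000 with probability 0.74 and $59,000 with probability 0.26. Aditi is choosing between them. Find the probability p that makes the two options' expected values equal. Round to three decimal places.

p = 0.468

EV(Option 2) = 0.74 × 72000 + 0.26 × 59000 = 53280 + 15340 = 68620
p·187000 + (1−p)·(-35667) = 68620
222667p − 35667 = 68620
p = (68620 + 35667) / 222667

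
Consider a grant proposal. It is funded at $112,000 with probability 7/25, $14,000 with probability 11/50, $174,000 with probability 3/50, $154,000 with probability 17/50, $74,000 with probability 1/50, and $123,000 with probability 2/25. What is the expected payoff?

EV = 7/25 × 112000 + 11/50 × 14000 + 3/50 × 174000 + 17/50 × 154000 + 1/50 × 74000 + 2/25 × 123000 = 31360 + 3080 + 10440 + 52360 + 1480 + 9840 = 108560

$108,560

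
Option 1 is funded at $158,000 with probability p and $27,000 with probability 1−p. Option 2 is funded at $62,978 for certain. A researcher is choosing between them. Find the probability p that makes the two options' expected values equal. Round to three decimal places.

p·158000 + (1−p)·27000 = 62978
131000p + 27000 = 62978
p = (62978 − 27000) / 131000

p = 0.275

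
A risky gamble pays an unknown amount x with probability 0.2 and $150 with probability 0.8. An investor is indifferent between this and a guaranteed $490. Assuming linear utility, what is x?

x = $1,850

0.2·x + 0.8·150 = 490
0.2·x = 490 − 120 = 370
x = 370 / 0.2 = 1850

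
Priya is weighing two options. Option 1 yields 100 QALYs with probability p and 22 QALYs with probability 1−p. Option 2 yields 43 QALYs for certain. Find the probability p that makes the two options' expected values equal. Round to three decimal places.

p = 0.269

p·100 + (1−p)·22 = 43
78p + 22 = 43
p = (43 − 22) / 78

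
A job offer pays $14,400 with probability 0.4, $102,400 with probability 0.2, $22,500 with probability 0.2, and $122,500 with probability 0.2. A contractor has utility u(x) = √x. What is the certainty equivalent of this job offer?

E[u] = 0.4·√14400 + 0.2·√102400 + 0.2·√22500 + 0.2·√122500 = 0.4·120 + 0.2·320 + 0.2·150 + 0.2·350 = 212
CE = (212)² = 44944

$44,944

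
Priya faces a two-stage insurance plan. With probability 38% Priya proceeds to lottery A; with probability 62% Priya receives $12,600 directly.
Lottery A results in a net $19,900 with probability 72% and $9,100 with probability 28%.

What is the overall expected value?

$14,224.88

EV(A) = 0.72 × 19900 + 0.28 × 9100 = 14328 + 2548 = 16876
Branch B: 12600 (certain)
Overall = 0.38 × 16876 + 0.62 × 12600 = 6412.88 + 7812 = 14224.88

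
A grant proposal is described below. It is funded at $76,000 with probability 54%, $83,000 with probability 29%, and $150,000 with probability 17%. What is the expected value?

EV = 0.54 × 76000 + 0.29 × 83000 + 0.17 × 150000 = 41040 + 24070 + 25500 = 90610

$90,610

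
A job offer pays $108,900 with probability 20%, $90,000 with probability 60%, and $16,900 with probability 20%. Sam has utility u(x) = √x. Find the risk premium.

$5,176

E[u] = 0.2·√108900 + 0.6·√90000 + 0.2·√16900 = 0.2·330 + 0.6·300 + 0.2·130 = 272
CE = (272)² = 73984
Risk premium = EV − CE = 79160 − 73984 = 5176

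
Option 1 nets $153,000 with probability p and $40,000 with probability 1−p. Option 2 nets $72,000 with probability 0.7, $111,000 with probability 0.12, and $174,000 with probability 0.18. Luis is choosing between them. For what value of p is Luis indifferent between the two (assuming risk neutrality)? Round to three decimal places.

p = 0.487

EV(Option 2) = 0.7 × 72000 + 0.12 × 111000 + 0.18 × 174000 = 50400 + 13320 + 31320 = 95040
p·153000 + (1−p)·40000 = 95040
113000p + 40000 = 95040
p = (95040 − 40000) / 113000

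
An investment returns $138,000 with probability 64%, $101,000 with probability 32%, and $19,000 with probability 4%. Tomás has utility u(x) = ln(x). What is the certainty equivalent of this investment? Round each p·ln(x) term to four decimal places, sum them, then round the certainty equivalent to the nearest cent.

E[u] = 0.64·ln(138000) + 0.32·ln(101000) + 0.04·ln(19000) = 7.5744 + 3.6873 + 0.3941 = 11.6558
CE = e^11.6558 ≈ 115358.51

$115,358.51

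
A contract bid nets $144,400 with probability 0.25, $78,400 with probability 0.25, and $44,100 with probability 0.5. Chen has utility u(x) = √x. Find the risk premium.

E[u] = 0.25·√144400 + 0.25·√78400 + 0.5·√44100 = 0.25·380 + 0.25·280 + 0.5·210 = 270
CE = (270)² = 72900
Risk premium = EV − CE = 77750 − 72900 = 4850

$4,850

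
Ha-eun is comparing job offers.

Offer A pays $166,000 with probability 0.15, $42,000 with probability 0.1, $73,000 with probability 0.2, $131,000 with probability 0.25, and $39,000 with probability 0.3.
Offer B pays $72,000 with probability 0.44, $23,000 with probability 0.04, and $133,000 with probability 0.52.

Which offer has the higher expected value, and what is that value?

Offer B ($101,760)

Offer A = 0.15 × 166000 + 0.1 × 42000 + 0.2 × 73000 + 0.25 × 131000 + 0.3 × 39000 = 24900 + 4200 + 14600 + 32750 + 11700 = 88150
Offer B = 0.44 × 72000 + 0.04 × 23000 + 0.52 × 133000 = 31680 + 920 + 69160 = 101760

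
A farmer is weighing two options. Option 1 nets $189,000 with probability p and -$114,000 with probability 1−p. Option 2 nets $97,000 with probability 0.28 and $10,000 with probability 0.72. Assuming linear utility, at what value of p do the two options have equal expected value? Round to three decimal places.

p = 0.490

EV(Option 2) = 0.28 × 97000 + 0.72 × 10000 = 27160 + 7200 = 34360
p·189000 + (1−p)·(-114000) = 34360
303000p − 114000 = 34360
p = (34360 + 114000) / 303000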